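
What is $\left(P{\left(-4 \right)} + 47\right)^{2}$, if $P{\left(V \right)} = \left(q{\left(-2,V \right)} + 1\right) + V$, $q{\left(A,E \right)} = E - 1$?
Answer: $1521$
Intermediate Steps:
$q{\left(A,E \right)} = -1 + E$
$P{\left(V \right)} = 2 V$ ($P{\left(V \right)} = \left(\left(-1 + V\right) + 1\right) + V = V + V = 2 V$)
$\left(P{\left(-4 \right)} + 47\right)^{2} = \left(2 \left(-4\right) + 47\right)^{2} = \left(-8 + 47\right)^{2} = 39^{2} = 1521$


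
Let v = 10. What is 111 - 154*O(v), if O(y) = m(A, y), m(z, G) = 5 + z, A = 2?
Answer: -967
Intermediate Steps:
O(y) = 7 (O(y) = 5 + 2 = 7)
111 - 154*O(v) = 111 - 154*7 = 111 - 1078 = -967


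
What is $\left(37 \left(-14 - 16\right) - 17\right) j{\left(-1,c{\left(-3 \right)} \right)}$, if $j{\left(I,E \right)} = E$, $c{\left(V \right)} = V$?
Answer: $3381$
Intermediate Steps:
$\left(37 \left(-14 - 16\right) - 17\right) j{\left(-1,c{\left(-3 \right)} \right)} = \left(37 \left(-14 - 16\right) - 17\right) \left(-3\right) = \left(37 \left(-30\right) - 17\right) \left(-3\right) = \left(-1110 - 17\right) \left(-3\right) = \left(-1127\right) \left(-3\right) = 3381$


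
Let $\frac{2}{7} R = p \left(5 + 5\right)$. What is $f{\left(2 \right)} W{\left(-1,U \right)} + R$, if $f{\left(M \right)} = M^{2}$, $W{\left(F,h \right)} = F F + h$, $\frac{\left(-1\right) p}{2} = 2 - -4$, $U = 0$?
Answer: $-416$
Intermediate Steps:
$p = -12$ ($p = - 2 \left(2 - -4\right) = - 2 \left(2 + 4\right) = \left(-2\right) 6 = -12$)
$W{\left(F,h \right)} = h + F^{2}$ ($W{\left(F,h \right)} = F^{2} + h = h + F^{2}$)
$R = -420$ ($R = \frac{7 \left(- 12 \left(5 + 5\right)\right)}{2} = \frac{7 \left(\left(-12\right) 10\right)}{2} = \frac{7}{2} \left(-120\right) = -420$)
$f{\left(2 \right)} W{\left(-1,U \right)} + R = 2^{2} \left(0 + \left(-1\right)^{2}\right) - 420 = 4 \left(0 + 1\right) - 420 = 4 \cdot 1 - 420 = 4 - 420 = -416$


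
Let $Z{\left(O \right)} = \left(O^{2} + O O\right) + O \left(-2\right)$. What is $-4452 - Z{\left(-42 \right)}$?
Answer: $-8064$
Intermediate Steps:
$Z{\left(O \right)} = - 2 O + 2 O^{2}$ ($Z{\left(O \right)} = \left(O^{2} + O^{2}\right) - 2 O = 2 O^{2} - 2 O = - 2 O + 2 O^{2}$)
$-4452 - Z{\left(-42 \right)} = -4452 - 2 \left(-42\right) \left(-1 - 42\right) = -4452 - 2 \left(-42\right) \left(-43\right) = -4452 - 3612 = -8064$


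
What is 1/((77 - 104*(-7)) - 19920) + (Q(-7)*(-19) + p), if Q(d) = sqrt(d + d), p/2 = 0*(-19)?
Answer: -1/19115 - 19*I*sqrt(14) ≈ -5.2315e-5 - 71.091*I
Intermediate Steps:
p = 0 (p = 2*(0*(-19)) = 2*0 = 0)
Q(d) = sqrt(2)*sqrt(d) (Q(d) = sqrt(2*d) = sqrt(2)*sqrt(d))
1/((77 - 104*(-7)) - 19920) + (Q(-7)*(-19) + p) = 1/((77 - 104*(-7)) - 19920) + ((sqrt(2)*sqrt(-7))*(-19) + 0) = 1/((77 + 728) - 19920) + ((sqrt(2)*(I*sqrt(7)))*(-19) + 0) = 1/(805 - 19920) + ((I*sqrt(14))*(-19) + 0) = 1/(-19115) + (-19*I*sqrt(14) + 0) = -1/19115 - 19*I*sqrt(14)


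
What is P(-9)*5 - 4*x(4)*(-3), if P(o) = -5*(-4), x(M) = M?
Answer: 148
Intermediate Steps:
P(o) = 20
P(-9)*5 - 4*x(4)*(-3) = 20*5 - 4*4*(-3) = 100 - 16*(-3) = 100 + 48 = 148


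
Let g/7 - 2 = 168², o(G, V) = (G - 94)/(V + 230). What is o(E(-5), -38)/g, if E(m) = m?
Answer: -3/1149568 ≈ -2.6097e-6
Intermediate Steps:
o(G, V) = (-94 + G)/(230 + V)
g = 197582 (g = 14 + 7*168² = 14 + 7*28224 = 14 + 197568 = 197582)
o(E(-5), -38)/g = ((-94 - 5)/(230 - 38))/197582 = (-99/192)*(1/197582) = ((1/192)*(-99))*(1/197582) = -33/64*1/197582 = -3/1149568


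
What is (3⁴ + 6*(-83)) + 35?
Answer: -382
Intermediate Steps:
(3⁴ + 6*(-83)) + 35 = (81 - 498) + 35 = -417 + 35 = -382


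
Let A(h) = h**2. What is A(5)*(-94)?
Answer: -2350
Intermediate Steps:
A(5)*(-94) = 5**2*(-94) = 25*(-94) = -2350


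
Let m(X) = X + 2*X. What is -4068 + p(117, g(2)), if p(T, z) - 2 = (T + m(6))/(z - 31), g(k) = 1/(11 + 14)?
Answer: -350051/86 ≈ -4070.4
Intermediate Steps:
g(k) = 1/25
m(X) = 3*X
p(T, z) = 2 + (18 + T)/(-31 + z) (p(T, z) = 2 + (T + 3*6)/(z - 31) = 2 + (T + 18)/(-31 + z) = 2 + (18 + T)/(-31 + z))
-4068 + p(117, g(2)) = -4068 + (-44 + 117 + 2*(1/25))/(-31 + 1/25) = -4068 + (-44 + 117 + 2/25)/(-774/25) = -4068 - 25/774*1827/25 = -4068 - 203/86 = -350051/86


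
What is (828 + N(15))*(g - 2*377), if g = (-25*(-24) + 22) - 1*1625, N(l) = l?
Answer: -1481151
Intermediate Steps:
g = -1003 (g = (600 + 22) - 1625 = 622 - 1625 = -1003)
(828 + N(15))*(g - 2*377) = (828 + 15)*(-1003 - 2*377) = 843*(-1003 - 754) = 843*(-1757) = -1481151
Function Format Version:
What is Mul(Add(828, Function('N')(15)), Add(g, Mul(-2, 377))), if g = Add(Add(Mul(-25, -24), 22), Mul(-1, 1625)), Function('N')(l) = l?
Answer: -1481151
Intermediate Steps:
g = -1003 (g = Add(Add(600, 22), -1625) = Add(622, -1625) = -1003)
Mul(Add(828, Function('N')(15)), Add(g, Mul(-2, 377))) = Mul(Add(828, 15), Add(-1003, Mul(-2, 377))) = Mul(843, Add(-1003, -754)) = Mul(843, -1757) = -1481151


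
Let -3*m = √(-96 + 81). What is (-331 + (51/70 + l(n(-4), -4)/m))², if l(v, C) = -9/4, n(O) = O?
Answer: 2137893109/19600 + 208071*I*√15/700 ≈ 1.0908e+5 + 1151.2*I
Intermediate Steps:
m = -I*√15/3 (m = -√(-96 + 81)/3 = -I*√15/3 ≈ -1.291*I)
l(v, C) = -9/4 (l(v, C) = -9*¼ = -9/4)
(-331 + (51/70 + l(n(-4), -4)/m))² = (-331 + (51/70 - 9*I*√15/5/4))² = (-331 + (51*(1/70) - 9*I*√15/20))² = (-331 + (51/70 - 9*I*√15/20))² = (-23119/70 - 9*I*√15/20)²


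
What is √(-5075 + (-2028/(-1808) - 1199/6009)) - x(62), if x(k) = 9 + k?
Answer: -71 + I*√9357900275503245/1358034 ≈ -71.0 + 71.233*I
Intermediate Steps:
√(-5075 + (-2028/(-1808) - 1199/6009)) - x(62) = √(-5075 + (-2028/(-1808) - 1199/6009)) - (9 + 62) = √(-5075 + (-2028*(-1/1808) - 1199*1/6009)) - 1*71 = √(-5075 + (507/452 - 1199/6009)) - 71 = √(-5075 + 2504615/2716068) - 71 = √(-13781540485/2716068) - 71 = I*√9357900275503245/1358034 - 71 = -71 + I*√9357900275503245/1358034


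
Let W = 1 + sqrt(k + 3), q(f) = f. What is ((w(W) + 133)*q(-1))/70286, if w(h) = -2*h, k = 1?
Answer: -127/70286 ≈ -0.0018069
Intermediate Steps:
W = 3 (W = 1 + sqrt(1 + 3) = 1 + sqrt(4) = 1 + 2 = 3)
((w(W) + 133)*q(-1))/70286 = ((-2*3 + 133)*(-1))/70286 = ((-6 + 133)*(-1))*(1/70286) = (127*(-1))*(1/70286) = -127*1/70286 = -127/70286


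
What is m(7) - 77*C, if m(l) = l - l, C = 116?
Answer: -8932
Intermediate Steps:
m(l) = 0
m(7) - 77*C = 0 - 77*116 = 0 - 8932 = -8932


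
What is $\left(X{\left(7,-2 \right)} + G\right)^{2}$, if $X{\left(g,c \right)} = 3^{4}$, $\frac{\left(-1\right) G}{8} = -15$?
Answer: $40401$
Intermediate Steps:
$G = 120$ ($G = \left(-8\right) \left(-15\right) = 120$)
$X{\left(g,c \right)} = 81$
$\left(X{\left(7,-2 \right)} + G\right)^{2} = \left(81 + 120\right)^{2} = 201^{2} = 40401$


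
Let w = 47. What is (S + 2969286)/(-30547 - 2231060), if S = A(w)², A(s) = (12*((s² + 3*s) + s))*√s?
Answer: -12963083666/753869 ≈ -17195.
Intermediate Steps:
A(s) = √s*(12*s² + 48*s) (A(s) = (12*(s² + 4*s))*√s = (12*s² + 48*s)*√s = √s*(12*s² + 48*s))
S = 38886281712 (S = (12*47^(3/2)*(4 + 47))² = (12*(47*√47)*51)² = (28764*√47)² = 38886281712)
(S + 2969286)/(-30547 - 2231060) = (38886281712 + 2969286)/(-30547 - 2231060) = 38889250998/(-2261607) = 38889250998*(-1/2261607) = -12963083666/753869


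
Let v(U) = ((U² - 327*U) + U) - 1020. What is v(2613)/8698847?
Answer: 5974911/8698847 ≈ 0.68686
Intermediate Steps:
v(U) = -1020 + U² - 326*U (v(U) = (U² - 326*U) - 1020 = -1020 + U² - 326*U)
v(2613)/8698847 = (-1020 + 2613² - 326*2613)/8698847 = (-1020 + 6827769 - 851838)*(1/8698847) = 5974911*(1/8698847) = 5974911/8698847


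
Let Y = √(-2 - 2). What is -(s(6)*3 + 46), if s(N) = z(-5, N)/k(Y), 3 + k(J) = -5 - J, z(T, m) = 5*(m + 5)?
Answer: -452/17 - 165*I/34 ≈ -26.588 - 4.8529*I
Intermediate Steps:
z(T, m) = 25 + 5*m (z(T, m) = 5*(5 + m) = 25 + 5*m)
Y = 2*I (Y = √(-4) = 2*I ≈ 2.0*I)
k(J) = -8 - J (k(J) = -3 + (-5 - J) = -8 - J)
s(N) = (-8 + 2*I)*(25 + 5*N)/68 (s(N) = (25 + 5*N)/(-8 - 2*I) = (25 + 5*N)*((-8 + 2*I)/68) = (-8 + 2*I)*(25 + 5*N)/68)
-(s(6)*3 + 46) = -(-5*(4 - I)*(5 + 6)/34*3 + 46) = -(-5/34*(4 - I)*11*3 + 46) = -((-110/17 + 55*I/34)*3 + 46) = -((-330/17 + 165*I/34) + 46) = -(452/17 + 165*I/34) = -452/17 - 165*I/34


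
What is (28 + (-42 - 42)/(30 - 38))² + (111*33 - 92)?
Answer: 20213/4 ≈ 5053.3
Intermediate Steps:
(28 + (-42 - 42)/(30 - 38))² + (111*33 - 92) = (28 - 84/(-8))² + (3663 - 92) = (28 - 84*(-⅛))² + 3571 = (28 + 21/2)² + 3571 = (77/2)² + 3571 = 5929/4 + 3571 = 20213/4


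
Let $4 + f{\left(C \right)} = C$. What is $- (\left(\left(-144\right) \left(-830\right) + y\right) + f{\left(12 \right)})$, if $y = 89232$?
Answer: $-208760$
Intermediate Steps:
$f{\left(C \right)} = -4 + C$
$- (\left(\left(-144\right) \left(-830\right) + y\right) + f{\left(12 \right)}) = - (\left(\left(-144\right) \left(-830\right) + 89232\right) + \left(-4 + 12\right)) = - (\left(119520 + 89232\right) + 8) = - (208752 + 8) = \left(-1\right) 208760 = -208760$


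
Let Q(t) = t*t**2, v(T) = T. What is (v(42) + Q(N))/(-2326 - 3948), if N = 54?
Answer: -78753/3137 ≈ -25.105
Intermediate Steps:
Q(t) = t**3
(v(42) + Q(N))/(-2326 - 3948) = (42 + 54**3)/(-2326 - 3948) = (42 + 157464)/(-6274) = 157506*(-1/6274) = -78753/3137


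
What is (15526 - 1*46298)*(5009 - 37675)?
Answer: 1005198152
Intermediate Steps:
(15526 - 1*46298)*(5009 - 37675) = (15526 - 46298)*(-32666) = -30772*(-32666) = 1005198152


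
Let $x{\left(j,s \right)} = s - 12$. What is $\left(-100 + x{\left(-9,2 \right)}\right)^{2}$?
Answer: $12100$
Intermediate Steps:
$x{\left(j,s \right)} = -12 + s$
$\left(-100 + x{\left(-9,2 \right)}\right)^{2} = \left(-100 + \left(-12 + 2\right)\right)^{2} = \left(-100 - 10\right)^{2} = \left(-110\right)^{2} = 12100$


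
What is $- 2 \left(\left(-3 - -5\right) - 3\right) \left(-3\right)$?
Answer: $-6$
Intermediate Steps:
$- 2 \left(\left(-3 - -5\right) - 3\right) \left(-3\right) = - 2 \left(\left(-3 + 5\right) - 3\right) \left(-3\right) = - 2 \left(2 - 3\right) \left(-3\right) = \left(-2\right) \left(-1\right) \left(-3\right) = 2 \left(-3\right) = -6$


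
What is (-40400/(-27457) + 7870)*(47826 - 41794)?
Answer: 1303678003680/27457 ≈ 4.7481e+7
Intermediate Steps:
(-40400/(-27457) + 7870)*(47826 - 41794) = (-40400*(-1/27457) + 7870)*6032 = (40400/27457 + 7870)*6032 = (216126990/27457)*6032 = 1303678003680/27457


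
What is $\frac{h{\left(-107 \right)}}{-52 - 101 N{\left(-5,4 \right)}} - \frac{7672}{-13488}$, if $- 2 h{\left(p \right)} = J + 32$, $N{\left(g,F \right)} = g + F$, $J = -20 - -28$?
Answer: $\frac{13271}{82614} \approx 0.16064$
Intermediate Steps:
$J = 8$ ($J = -20 + 28 = 8$)
$N{\left(g,F \right)} = F + g$
$h{\left(p \right)} = -20$ ($h{\left(p \right)} = - \frac{8 + 32}{2} = \left(- \frac{1}{2}\right) 40 = -20$)
$\frac{h{\left(-107 \right)}}{-52 - 101 N{\left(-5,4 \right)}} - \frac{7672}{-13488} = - \frac{20}{-52 - 101 \left(4 - 5\right)} - \frac{7672}{-13488} = - \frac{20}{-52 - -101} - - \frac{959}{1686} = - \frac{20}{-52 + 101} + \frac{959}{1686} = - \frac{20}{49} + \frac{959}{1686} = \frac{13271}{82614}$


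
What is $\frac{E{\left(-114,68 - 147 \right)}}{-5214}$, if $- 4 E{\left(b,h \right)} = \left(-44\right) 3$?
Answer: $- \frac{1}{158} \approx -0.0063291$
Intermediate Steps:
$E{\left(b,h \right)} = 33$ ($E{\left(b,h \right)} = - \frac{\left(-44\right) 3}{4} = \left(- \frac{1}{4}\right) \left(-132\right) = 33$)
$\frac{E{\left(-114,68 - 147 \right)}}{-5214} = \frac{33}{-5214} = 33 \left(- \frac{1}{5214}\right) = - \frac{1}{158}$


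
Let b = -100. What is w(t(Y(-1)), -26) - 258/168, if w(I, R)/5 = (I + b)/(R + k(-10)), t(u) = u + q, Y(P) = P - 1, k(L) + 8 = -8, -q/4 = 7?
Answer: 1171/84 ≈ 13.940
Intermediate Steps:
q = -28 (q = -4*7 = -28)
k(L) = -16 (k(L) = -8 - 8 = -16)
Y(P) = -1 + P
t(u) = -28 + u (t(u) = u - 28 = -28 + u)
w(I, R) = 5*(-100 + I)/(-16 + R) (w(I, R) = 5*((I - 100)/(R - 16)) = 5*((-100 + I)/(-16 + R)) = 5*(-100 + I)/(-16 + R))
w(t(Y(-1)), -26) - 258/168 = 5*(-100 + (-28 + (-1 - 1)))/(-16 - 26) - 258/168 = 5*(-100 + (-28 - 2))/(-42) - 258/168 = 5*(-1/42)*(-100 - 30) - 1*43/28 = 5*(-1/42)*(-130) - 43/28 = 325/21 - 43/28 = 1171/84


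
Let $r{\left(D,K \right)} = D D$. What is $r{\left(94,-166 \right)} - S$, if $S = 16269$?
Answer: $-7433$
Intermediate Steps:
$r{\left(D,K \right)} = D^{2}$
$r{\left(94,-166 \right)} - S = 94^{2} - 16269 = 8836 - 16269 = -7433$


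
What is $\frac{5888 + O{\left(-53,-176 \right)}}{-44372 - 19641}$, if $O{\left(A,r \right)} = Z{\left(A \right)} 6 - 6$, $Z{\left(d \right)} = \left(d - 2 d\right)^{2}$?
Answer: $- \frac{22736}{64013} \approx -0.35518$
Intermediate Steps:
$Z{\left(d \right)} = d^{2}$ ($Z{\left(d \right)} = \left(- d\right)^{2} = d^{2}$)
$O{\left(A,r \right)} = -6 + 6 A^{2}$ ($O{\left(A,r \right)} = A^{2} \cdot 6 - 6 = 6 A^{2} - 6 = -6 + 6 A^{2}$)
$\frac{5888 + O{\left(-53,-176 \right)}}{-44372 - 19641} = \frac{5888 - \left(6 - 6 \left(-53\right)^{2}\right)}{-44372 - 19641} = \frac{5888 + \left(-6 + 6 \cdot 2809\right)}{-64013} = \left(5888 + \left(-6 + 16854\right)\right) \left(- \frac{1}{64013}\right) = \left(5888 + 16848\right) \left(- \frac{1}{64013}\right) = 22736 \left(- \frac{1}{64013}\right) = - \frac{22736}{64013}$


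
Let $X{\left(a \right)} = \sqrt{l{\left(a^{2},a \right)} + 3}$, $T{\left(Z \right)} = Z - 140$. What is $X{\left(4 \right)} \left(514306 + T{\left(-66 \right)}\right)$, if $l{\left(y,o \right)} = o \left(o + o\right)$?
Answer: $514100 \sqrt{35} \approx 3.0415 \cdot 10^{6}$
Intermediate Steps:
$T{\left(Z \right)} = -140 + Z$
$l{\left(y,o \right)} = 2 o^{2}$ ($l{\left(y,o \right)} = o 2 o = 2 o^{2}$)
$X{\left(a \right)} = \sqrt{3 + 2 a^{2}}$ ($X{\left(a \right)} = \sqrt{2 a^{2} + 3} = \sqrt{3 + 2 a^{2}}$)
$X{\left(4 \right)} \left(514306 + T{\left(-66 \right)}\right) = \sqrt{3 + 2 \cdot 4^{2}} \left(514306 - 206\right) = \sqrt{3 + 2 \cdot 16} \left(514306 - 206\right) = \sqrt{3 + 32} \cdot 514100 = \sqrt{35} \cdot 514100 = 514100 \sqrt{35}$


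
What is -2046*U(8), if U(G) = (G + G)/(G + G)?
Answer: -2046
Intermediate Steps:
U(G) = 1 (U(G) = (2*G)/((2*G)) = (2*G)*(1/(2*G)) = 1)
-2046*U(8) = -2046*1 = -2046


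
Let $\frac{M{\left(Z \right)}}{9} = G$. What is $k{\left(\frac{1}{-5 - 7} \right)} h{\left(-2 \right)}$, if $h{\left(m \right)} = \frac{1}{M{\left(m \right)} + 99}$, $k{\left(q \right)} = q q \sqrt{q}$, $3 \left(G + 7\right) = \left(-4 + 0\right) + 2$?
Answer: $\frac{i \sqrt{3}}{25920} \approx 6.6823 \cdot 10^{-5} i$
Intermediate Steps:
$G = - \frac{23}{3}$ ($G = -7 + \frac{\left(-4 + 0\right) + 2}{3} = -7 + \frac{-4 + 2}{3} = -7 + \frac{1}{3} \left(-2\right) = -7 - \frac{2}{3} = - \frac{23}{3} \approx -7.6667$)
$M{\left(Z \right)} = -69$ ($M{\left(Z \right)} = 9 \left(- \frac{23}{3}\right) = -69$)
$k{\left(q \right)} = q^{\frac{5}{2}}$ ($k{\left(q \right)} = q^{2} \sqrt{q} = q^{\frac{5}{2}}$)
$h{\left(m \right)} = \frac{1}{30}$ ($h{\left(m \right)} = \frac{1}{-69 + 99} = \frac{1}{30}$)
$k{\left(\frac{1}{-5 - 7} \right)} h{\left(-2 \right)} = \left(\frac{1}{-5 - 7}\right)^{\frac{5}{2}} \cdot \frac{1}{30} = \left(\frac{1}{-12}\right)^{\frac{5}{2}} \cdot \frac{1}{30} = \left(- \frac{1}{12}\right)^{\frac{5}{2}} \cdot \frac{1}{30} = \frac{i \sqrt{3}}{864} \cdot \frac{1}{30} = \frac{i \sqrt{3}}{25920}$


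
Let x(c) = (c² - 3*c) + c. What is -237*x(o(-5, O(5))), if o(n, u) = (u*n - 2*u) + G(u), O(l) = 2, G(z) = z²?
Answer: -28440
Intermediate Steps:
o(n, u) = u² - 2*u + n*u (o(n, u) = (u*n - 2*u) + u² = (n*u - 2*u) + u² = (-2*u + n*u) + u² = u² - 2*u + n*u)
x(c) = c² - 2*c
-237*x(o(-5, O(5))) = -237*2*(-2 - 5 + 2)*(-2 + 2*(-2 - 5 + 2)) = -237*2*(-5)*(-2 + 2*(-5)) = -(-2370)*(-2 - 10) = -(-2370)*(-12) = -237*120 = -28440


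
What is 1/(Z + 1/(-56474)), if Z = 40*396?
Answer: 56474/894548159 ≈ 6.3131e-5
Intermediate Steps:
Z = 15840
1/(Z + 1/(-56474)) = 1/(15840 + 1/(-56474)) = 1/(15840 - 1/56474) = 1/(894548159/56474) = 56474/894548159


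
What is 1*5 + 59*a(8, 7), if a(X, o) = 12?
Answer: 713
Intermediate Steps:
1*5 + 59*a(8, 7) = 1*5 + 59*12 = 5 + 708 = 713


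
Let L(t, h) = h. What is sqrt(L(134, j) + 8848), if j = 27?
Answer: 5*sqrt(355) ≈ 94.207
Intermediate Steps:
sqrt(L(134, j) + 8848) = sqrt(27 + 8848) = sqrt(8875) = 5*sqrt(355)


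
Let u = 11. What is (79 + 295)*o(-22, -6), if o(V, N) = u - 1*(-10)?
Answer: 7854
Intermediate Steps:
o(V, N) = 21 (o(V, N) = 11 - 1*(-10) = 11 + 10 = 21)
(79 + 295)*o(-22, -6) = (79 + 295)*21 = 374*21 = 7854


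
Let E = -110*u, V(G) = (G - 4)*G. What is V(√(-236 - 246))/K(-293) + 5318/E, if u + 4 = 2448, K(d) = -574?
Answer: 31632087/38578540 + 2*I*√482/287 ≈ 0.81994 + 0.15299*I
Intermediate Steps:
u = 2444 (u = -4 + 2448 = 2444)
V(G) = G*(-4 + G) (V(G) = (-4 + G)*G = G*(-4 + G))
E = -268840 (E = -110*2444 = -268840)
V(√(-236 - 246))/K(-293) + 5318/E = (√(-236 - 246)*(-4 + √(-236 - 246)))/(-574) + 5318/(-268840) = (√(-482)*(-4 + √(-482)))*(-1/574) + 5318*(-1/268840) = ((I*√482)*(-4 + I*√482))*(-1/574) - 2659/134420 = (I*√482*(-4 + I*√482))*(-1/574) - 2659/134420 = -I*√482*(-4 + I*√482)/574 - 2659/134420 = -2659/134420 - I*√482*(-4 + I*√482)/574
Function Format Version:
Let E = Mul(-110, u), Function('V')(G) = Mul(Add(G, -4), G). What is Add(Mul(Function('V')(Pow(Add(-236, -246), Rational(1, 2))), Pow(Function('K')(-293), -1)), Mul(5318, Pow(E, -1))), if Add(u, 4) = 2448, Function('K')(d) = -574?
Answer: Add(Rational(31632087, 38578540), Mul(Rational(2, 287), I, Pow(482, Rational(1, 2)))) ≈ Add(0.81994, Mul(0.15299, I))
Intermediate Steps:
u = 2444 (u = Add(-4, 2448) = 2444)
Function('V')(G) = Mul(G, Add(-4, G)) (Function('V')(G) = Mul(Add(-4, G), G) = Mul(G, Add(-4, G)))
E = -268840 (E = Mul(-110, 2444) = -268840)
Add(Mul(Function('V')(Pow(Add(-236, -246), Rational(1, 2))), Pow(Function('K')(-293), -1)), Mul(5318, Pow(E, -1))) = Add(Mul(Mul(Pow(Add(-236, -246), Rational(1, 2)), Add(-4, Pow(Add(-236, -246), Rational(1, 2)))), Pow(-574, -1)), Mul(5318, Pow(-268840, -1))) = Add(Mul(Mul(Pow(-482, Rational(1, 2)), Add(-4, Pow(-482, Rational(1, 2)))), Rational(-1, 574)), Mul(5318, Rational(-1, 268840))) = Add(Mul(Mul(Mul(I, Pow(482, Rational(1, 2))), Add(-4, Mul(I, Pow(482, Rational(1, 2))))), Rational(-1, 574)), Rational(-2659, 134420)) = Add(Mul(Mul(I, Pow(482, Rational(1, 2)), Add(-4, Mul(I, Pow(482, Rational(1, 2))))), Rational(-1, 574)), Rational(-2659, 134420)) = Add(Mul(Rational(-1, 574), I, Pow(482, Rational(1, 2)), Add(-4, Mul(I, Pow(482, Rational(1, 2))))), Rational(-2659, 134420)) = Add(Rational(-2659, 134420), Mul(Rational(-1, 574), I, Pow(482, Rational(1, 2)), Add(-4, Mul(I, Pow(482, Rational(1, 2))))))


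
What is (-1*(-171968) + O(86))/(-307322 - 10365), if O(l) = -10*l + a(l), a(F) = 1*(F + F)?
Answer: -171280/317687 ≈ -0.53915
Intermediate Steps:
a(F) = 2*F (a(F) = 1*(2*F) = 2*F)
O(l) = -8*l (O(l) = -10*l + 2*l = -8*l)
(-1*(-171968) + O(86))/(-307322 - 10365) = (-1*(-171968) - 8*86)/(-307322 - 10365) = (171968 - 688)/(-317687) = 171280*(-1/317687) = -171280/317687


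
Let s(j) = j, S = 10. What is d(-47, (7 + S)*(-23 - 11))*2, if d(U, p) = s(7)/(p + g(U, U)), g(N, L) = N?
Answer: -14/625 ≈ -0.022400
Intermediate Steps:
d(U, p) = 7/(U + p) (d(U, p) = 7/(p + U) = 7/(U + p))
d(-47, (7 + S)*(-23 - 11))*2 = (7/(-47 + (7 + 10)*(-23 - 11)))*2 = (7/(-47 + 17*(-34)))*2 = (7/(-47 - 578))*2 = (7/(-625))*2 = (7*(-1/625))*2 = -7/625*2 = -14/625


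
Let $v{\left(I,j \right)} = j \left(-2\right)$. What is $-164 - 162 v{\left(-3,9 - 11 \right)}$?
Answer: $-812$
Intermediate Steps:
$v{\left(I,j \right)} = - 2 j$
$-164 - 162 v{\left(-3,9 - 11 \right)} = -164 - 162 \left(- 2 \left(9 - 11\right)\right) = -164 - 162 \left(\left(-2\right) \left(-2\right)\right) = -164 - 648 = -812$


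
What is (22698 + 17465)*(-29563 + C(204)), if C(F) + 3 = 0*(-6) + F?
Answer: -1179266006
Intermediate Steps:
C(F) = -3 + F (C(F) = -3 + (0*(-6) + F) = -3 + (0 + F) = -3 + F)
(22698 + 17465)*(-29563 + C(204)) = (22698 + 17465)*(-29563 + (-3 + 204)) = 40163*(-29563 + 201) = 40163*(-29362) = -1179266006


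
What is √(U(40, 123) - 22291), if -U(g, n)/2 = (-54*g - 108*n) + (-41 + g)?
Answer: √8599 ≈ 92.731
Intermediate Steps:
U(g, n) = 82 + 106*g + 216*n (U(g, n) = -2*((-54*g - 108*n) + (-41 + g)) = -2*((-108*n - 54*g) + (-41 + g)) = -2*(-41 - 108*n - 53*g) = 82 + 106*g + 216*n)
√(U(40, 123) - 22291) = √((82 + 106*40 + 216*123) - 22291) = √((82 + 4240 + 26568) - 22291) = √(30890 - 22291) = √8599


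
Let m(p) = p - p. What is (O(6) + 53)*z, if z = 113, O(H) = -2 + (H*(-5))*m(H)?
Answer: 5763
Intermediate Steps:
m(p) = 0
O(H) = -2 (O(H) = -2 + (H*(-5))*0 = -2 - 5*H*0 = -2 + 0 = -2)
(O(6) + 53)*z = (-2 + 53)*113 = 51*113 = 5763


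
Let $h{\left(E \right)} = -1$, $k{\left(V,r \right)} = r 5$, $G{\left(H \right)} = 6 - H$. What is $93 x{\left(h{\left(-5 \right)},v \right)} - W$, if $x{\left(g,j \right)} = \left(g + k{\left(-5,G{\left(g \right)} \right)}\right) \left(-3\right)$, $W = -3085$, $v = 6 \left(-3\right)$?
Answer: $-6401$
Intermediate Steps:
$k{\left(V,r \right)} = 5 r$
$v = -18$
$x{\left(g,j \right)} = -90 + 12 g$ ($x{\left(g,j \right)} = \left(g + 5 \left(6 - g\right)\right) \left(-3\right) = \left(g - \left(-30 + 5 g\right)\right) \left(-3\right) = \left(30 - 4 g\right) \left(-3\right) = -90 + 12 g$)
$93 x{\left(h{\left(-5 \right)},v \right)} - W = 93 \left(-90 + 12 \left(-1\right)\right) - -3085 = 93 \left(-90 - 12\right) + 3085 = 93 \left(-102\right) + 3085 = -9486 + 3085 = -6401$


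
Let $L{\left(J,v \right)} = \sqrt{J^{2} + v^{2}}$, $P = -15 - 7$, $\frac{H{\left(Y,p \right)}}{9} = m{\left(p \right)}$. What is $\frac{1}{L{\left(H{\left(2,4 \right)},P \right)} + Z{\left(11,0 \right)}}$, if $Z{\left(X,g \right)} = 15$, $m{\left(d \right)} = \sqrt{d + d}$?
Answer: $- \frac{15}{907} + \frac{2 \sqrt{283}}{907} \approx 0.020557$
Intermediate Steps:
$m{\left(d \right)} = \sqrt{2} \sqrt{d}$ ($m{\left(d \right)} = \sqrt{2 d} = \sqrt{2} \sqrt{d}$)
$H{\left(Y,p \right)} = 9 \sqrt{2} \sqrt{p}$
$P = -22$
$\frac{1}{L{\left(H{\left(2,4 \right)},P \right)} + Z{\left(11,0 \right)}} = \frac{1}{\sqrt{\left(9 \sqrt{2} \sqrt{4}\right)^{2} + \left(-22\right)^{2}} + 15} = \frac{1}{\sqrt{\left(9 \sqrt{2} \cdot 2\right)^{2} + 484} + 15} = \frac{1}{\sqrt{\left(18 \sqrt{2}\right)^{2} + 484} + 15} = \frac{1}{\sqrt{648 + 484} + 15} = \frac{1}{\sqrt{1132} + 15} = \frac{1}{2 \sqrt{283} + 15} = \frac{1}{15 + 2 \sqrt{283}}$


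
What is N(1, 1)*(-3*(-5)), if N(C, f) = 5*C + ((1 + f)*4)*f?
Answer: 195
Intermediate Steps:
N(C, f) = 5*C + f*(4 + 4*f) (N(C, f) = 5*C + (4 + 4*f)*f = 5*C + f*(4 + 4*f))
N(1, 1)*(-3*(-5)) = (4*1 + 4*1**2 + 5*1)*(-3*(-5)) = (4 + 4*1 + 5)*15 = (4 + 4 + 5)*15 = 13*15 = 195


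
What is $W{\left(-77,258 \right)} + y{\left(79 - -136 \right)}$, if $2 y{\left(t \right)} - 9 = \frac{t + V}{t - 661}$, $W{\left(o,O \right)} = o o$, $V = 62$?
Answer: $\frac{5292405}{892} \approx 5933.2$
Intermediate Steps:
$W{\left(o,O \right)} = o^{2}$
$y{\left(t \right)} = \frac{9}{2} + \frac{62 + t}{2 \left(-661 + t\right)}$ ($y{\left(t \right)} = \frac{9}{2} + \frac{\left(t + 62\right) \frac{1}{t - 661}}{2} = \frac{9}{2} + \frac{\left(62 + t\right) \frac{1}{-661 + t}}{2} = \frac{9}{2} + \frac{\frac{1}{-661 + t} \left(62 + t\right)}{2} = \frac{9}{2} + \frac{62 + t}{2 \left(-661 + t\right)}$)
$W{\left(-77,258 \right)} + y{\left(79 - -136 \right)} = \left(-77\right)^{2} + \frac{-5887 + 10 \left(79 - -136\right)}{2 \left(-661 + \left(79 - -136\right)\right)} = 5929 + \frac{-5887 + 10 \left(79 + 136\right)}{2 \left(-661 + \left(79 + 136\right)\right)} = 5929 + \frac{-5887 + 10 \cdot 215}{2 \left(-661 + 215\right)} = 5929 + \frac{-5887 + 2150}{2 \left(-446\right)} = 5929 + \frac{1}{2} \left(- \frac{1}{446}\right) \left(-3737\right) = 5929 + \frac{3737}{892} = \frac{5292405}{892}$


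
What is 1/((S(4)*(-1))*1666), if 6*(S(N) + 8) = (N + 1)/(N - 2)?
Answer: 6/75803 ≈ 7.9153e-5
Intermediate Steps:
S(N) = -8 + (1 + N)/(6*(-2 + N)) (S(N) = -8 + ((N + 1)/(N - 2))/6 = -8 + ((1 + N)/(-2 + N))/6 = -8 + (1 + N)/(6*(-2 + N)))
1/((S(4)*(-1))*1666) = 1/((((97 - 47*4)/(6*(-2 + 4)))*(-1))*1666) = 1/((((1/6)*(97 - 188)/2)*(-1))*1666) = 1/((((1/6)*(1/2)*(-91))*(-1))*1666) = 1/(-91/12*(-1)*1666) = 1/((91/12)*1666) = 1/(75803/6) = 6/75803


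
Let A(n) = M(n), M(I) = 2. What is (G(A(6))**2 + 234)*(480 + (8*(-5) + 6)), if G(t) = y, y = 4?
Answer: 111500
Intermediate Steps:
A(n) = 2
G(t) = 4
(G(A(6))**2 + 234)*(480 + (8*(-5) + 6)) = (4**2 + 234)*(480 + (8*(-5) + 6)) = (16 + 234)*(480 + (-40 + 6)) = 250*(480 - 34) = 250*446 = 111500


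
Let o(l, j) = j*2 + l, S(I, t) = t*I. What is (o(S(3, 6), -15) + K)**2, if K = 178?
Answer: 27556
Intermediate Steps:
S(I, t) = I*t
o(l, j) = l + 2*j (o(l, j) = 2*j + l = l + 2*j)
(o(S(3, 6), -15) + K)**2 = ((3*6 + 2*(-15)) + 178)**2 = ((18 - 30) + 178)**2 = (-12 + 178)**2 = 166**2 = 27556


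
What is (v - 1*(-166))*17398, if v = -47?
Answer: 2070362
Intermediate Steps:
(v - 1*(-166))*17398 = (-47 - 1*(-166))*17398 = (-47 + 166)*17398 = 119*17398 = 2070362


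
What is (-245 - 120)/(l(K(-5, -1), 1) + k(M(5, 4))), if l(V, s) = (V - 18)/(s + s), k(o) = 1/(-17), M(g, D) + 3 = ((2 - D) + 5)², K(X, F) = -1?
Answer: 2482/65 ≈ 38.185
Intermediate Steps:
M(g, D) = -3 + (7 - D)² (M(g, D) = -3 + ((2 - D) + 5)² = -3 + (7 - D)²)
k(o) = -1/17
l(V, s) = (-18 + V)/(2*s) (l(V, s) = (-18 + V)/((2*s)) = (-18 + V)*(1/(2*s)) = (-18 + V)/(2*s))
(-245 - 120)/(l(K(-5, -1), 1) + k(M(5, 4))) = (-245 - 120)/((½)*(-18 - 1)/1 - 1/17) = -365/((½)*1*(-19) - 1/17) = -365/(-19/2 - 1/17) = -365/(-325/34) = -365*(-34/325) = 2482/65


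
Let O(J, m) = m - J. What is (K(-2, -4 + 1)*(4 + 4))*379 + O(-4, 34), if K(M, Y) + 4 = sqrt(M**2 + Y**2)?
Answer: -12090 + 3032*sqrt(13) ≈ -1158.0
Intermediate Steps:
K(M, Y) = -4 + sqrt(M**2 + Y**2)
(K(-2, -4 + 1)*(4 + 4))*379 + O(-4, 34) = ((-4 + sqrt((-2)**2 + (-4 + 1)**2))*(4 + 4))*379 + (34 - 1*(-4)) = ((-4 + sqrt(4 + (-3)**2))*8)*379 + (34 + 4) = ((-4 + sqrt(4 + 9))*8)*379 + 38 = ((-4 + sqrt(13))*8)*379 + 38 = (-32 + 8*sqrt(13))*379 + 38 = (-12128 + 3032*sqrt(13)) + 38 = -12090 + 3032*sqrt(13)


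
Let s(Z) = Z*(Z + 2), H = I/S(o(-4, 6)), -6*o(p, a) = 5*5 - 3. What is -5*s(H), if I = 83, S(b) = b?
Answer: -282615/121 ≈ -2335.7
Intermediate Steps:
o(p, a) = -11/3 (o(p, a) = -(5*5 - 3)/6 = -(25 - 3)/6 = -⅙*22 = -11/3)
H = -249/11 (H = 83/(-11/3) = 83*(-3/11) = -249/11 ≈ -22.636)
s(Z) = Z*(2 + Z)
-5*s(H) = -(-1245)*(2 - 249/11)/11 = -(-1245)*(-227)/(11*11) = -5*56523/121 = -282615/121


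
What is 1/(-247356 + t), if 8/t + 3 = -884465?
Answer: -221117/54694616654 ≈ -4.0428e-6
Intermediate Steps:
t = -2/221117 (t = 8/(-3 - 884465) = 8/(-884468) = 8*(-1/884468) = -2/221117 ≈ -9.0450e-6)
1/(-247356 + t) = 1/(-247356 - 2/221117) = 1/(-54694616654/221117) = -221117/54694616654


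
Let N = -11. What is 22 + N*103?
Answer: -1111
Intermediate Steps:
22 + N*103 = 22 - 11*103 = 22 - 1133 = -1111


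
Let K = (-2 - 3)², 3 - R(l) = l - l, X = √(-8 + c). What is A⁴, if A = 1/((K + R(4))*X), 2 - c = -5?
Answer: 1/614656 ≈ 1.6269e-6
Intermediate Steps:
c = 7 (c = 2 - 1*(-5) = 2 + 5 = 7)
X = I (X = √(-8 + 7) = √(-1) = I ≈ 1.0*I)
R(l) = 3 (R(l) = 3 - (l - l) = 3 - 1*0 = 3 + 0 = 3)
K = 25 (K = (-5)² = 25)
A = -I/28 (A = 1/((25 + 3)*I) = (-I)/28 = -I/28 ≈ -0.035714*I)
A⁴ = (-I/28)⁴ = 1/614656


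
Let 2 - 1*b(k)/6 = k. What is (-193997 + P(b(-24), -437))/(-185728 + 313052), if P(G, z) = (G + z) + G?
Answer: -97061/63662 ≈ -1.5246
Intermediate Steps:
b(k) = 12 - 6*k
P(G, z) = z + 2*G
(-193997 + P(b(-24), -437))/(-185728 + 313052) = (-193997 + (-437 + 2*(12 - 6*(-24))))/(-185728 + 313052) = (-193997 + (-437 + 2*(12 + 144)))/127324 = (-193997 + (-437 + 2*156))*(1/127324) = (-193997 + (-437 + 312))*(1/127324) = (-193997 - 125)*(1/127324) = -194122*1/127324 = -97061/63662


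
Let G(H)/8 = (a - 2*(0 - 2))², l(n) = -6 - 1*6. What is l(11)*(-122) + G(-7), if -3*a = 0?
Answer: 1592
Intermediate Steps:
l(n) = -12 (l(n) = -6 - 6 = -12)
a = 0 (a = -⅓*0 = 0)
G(H) = 128 (G(H) = 8*(0 - 2*(0 - 2))² = 8*(0 - 2*(-2))² = 8*(0 + 4)² = 8*4² = 8*16 = 128)
l(11)*(-122) + G(-7) = -12*(-122) + 128 = 1464 + 128 = 1592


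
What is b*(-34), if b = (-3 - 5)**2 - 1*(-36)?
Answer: -3400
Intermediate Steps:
b = 100 (b = (-8)**2 + 36 = 64 + 36 = 100)
b*(-34) = 100*(-34) = -3400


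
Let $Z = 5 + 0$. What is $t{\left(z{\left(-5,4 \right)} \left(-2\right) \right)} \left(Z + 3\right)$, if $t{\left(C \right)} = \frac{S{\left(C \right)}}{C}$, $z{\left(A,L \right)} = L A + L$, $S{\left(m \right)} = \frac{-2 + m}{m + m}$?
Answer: $\frac{15}{128} \approx 0.11719$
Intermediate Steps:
$S{\left(m \right)} = \frac{-2 + m}{2 m}$
$z{\left(A,L \right)} = L + A L$ ($z{\left(A,L \right)} = A L + L = L + A L$)
$t{\left(C \right)} = \frac{-2 + C}{2 C^{2}}$ ($t{\left(C \right)} = \frac{\frac{1}{2} \frac{1}{C} \left(-2 + C\right)}{C} = \frac{-2 + C}{2 C^{2}}$)
$Z = 5$
$t{\left(z{\left(-5,4 \right)} \left(-2\right) \right)} \left(Z + 3\right) = \frac{-2 + 4 \left(1 - 5\right) \left(-2\right)}{2 \cdot 64 \left(1 - 5\right)^{2}} \left(5 + 3\right) = \frac{-2 + 4 \left(-4\right) \left(-2\right)}{2 \cdot 1024} \cdot 8 = \frac{-2 - -32}{2 \cdot 1024} \cdot 8 = \frac{-2 + 32}{2 \cdot 1024} \cdot 8 = \frac{1}{2} \cdot \frac{1}{1024} \cdot 30 \cdot 8 = \frac{15}{1024} \cdot 8 = \frac{15}{128}$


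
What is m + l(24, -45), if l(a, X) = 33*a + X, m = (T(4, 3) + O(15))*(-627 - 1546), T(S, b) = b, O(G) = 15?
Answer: -38367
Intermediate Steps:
m = -39114 (m = (3 + 15)*(-627 - 1546) = 18*(-2173) = -39114)
l(a, X) = X + 33*a
m + l(24, -45) = -39114 + (-45 + 33*24) = -39114 + (-45 + 792) = -39114 + 747 = -38367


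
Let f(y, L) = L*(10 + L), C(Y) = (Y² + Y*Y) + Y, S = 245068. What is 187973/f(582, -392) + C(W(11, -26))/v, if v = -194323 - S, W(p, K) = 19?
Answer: 82482684139/65796165904 ≈ 1.2536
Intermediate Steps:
C(Y) = Y + 2*Y² (C(Y) = (Y² + Y²) + Y = 2*Y² + Y = Y + 2*Y²)
v = -439391 (v = -194323 - 1*245068 = -194323 - 245068 = -439391)
187973/f(582, -392) + C(W(11, -26))/v = 187973/((-392*(10 - 392))) + (19*(1 + 2*19))/(-439391) = 187973/((-392*(-382))) + (19*(1 + 38))*(-1/439391) = 187973/149744 + (19*39)*(-1/439391) = 187973*(1/149744) + 741*(-1/439391) = 187973/149744 - 741/439391 = 82482684139/65796165904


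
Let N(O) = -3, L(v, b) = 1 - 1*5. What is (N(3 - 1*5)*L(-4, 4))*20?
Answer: 240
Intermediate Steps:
L(v, b) = -4 (L(v, b) = 1 - 5 = -4)
(N(3 - 1*5)*L(-4, 4))*20 = -3*(-4)*20 = 12*20 = 240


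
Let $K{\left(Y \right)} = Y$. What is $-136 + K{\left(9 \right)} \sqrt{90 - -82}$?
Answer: $-136 + 18 \sqrt{43} \approx -17.966$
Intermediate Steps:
$-136 + K{\left(9 \right)} \sqrt{90 - -82} = -136 + 9 \sqrt{90 - -82} = -136 + 9 \sqrt{90 + \left(-10 + 92\right)} = -136 + 9 \sqrt{90 + 82} = -136 + 9 \sqrt{172} = -136 + 9 \cdot 2 \sqrt{43} = -136 + 18 \sqrt{43}$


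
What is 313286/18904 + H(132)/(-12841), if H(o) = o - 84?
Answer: 2010999067/121373132 ≈ 16.569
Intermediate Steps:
H(o) = -84 + o
313286/18904 + H(132)/(-12841) = 313286/18904 + (-84 + 132)/(-12841) = 313286*(1/18904) + 48*(-1/12841) = 156643/9452 - 48/12841 = 2010999067/121373132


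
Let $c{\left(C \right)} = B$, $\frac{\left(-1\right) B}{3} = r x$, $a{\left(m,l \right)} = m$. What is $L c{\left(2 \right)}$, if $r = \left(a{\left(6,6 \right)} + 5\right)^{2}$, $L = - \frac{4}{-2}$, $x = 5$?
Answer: $-3630$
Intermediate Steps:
$L = 2$ ($L = \left(-4\right) \left(- \frac{1}{2}\right) = 2$)
$r = 121$ ($r = \left(6 + 5\right)^{2} = 11^{2} = 121$)
$B = -1815$ ($B = - 3 \cdot 121 \cdot 5 = \left(-3\right) 605 = -1815$)
$c{\left(C \right)} = -1815$
$L c{\left(2 \right)} = 2 \left(-1815\right) = -3630$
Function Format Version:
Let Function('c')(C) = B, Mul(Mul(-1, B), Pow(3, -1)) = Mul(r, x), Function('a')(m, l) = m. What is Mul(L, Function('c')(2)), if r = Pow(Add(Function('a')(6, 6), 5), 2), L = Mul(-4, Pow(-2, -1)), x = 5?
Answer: -3630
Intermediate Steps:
L = 2 (L = Mul(-4, Rational(-1, 2)) = 2)
r = 121 (r = Pow(Add(6, 5), 2) = Pow(11, 2) = 121)
B = -1815 (B = Mul(-3, Mul(121, 5)) = Mul(-3, 605) = -1815)
Function('c')(C) = -1815
Mul(L, Function('c')(2)) = Mul(2, -1815) = -3630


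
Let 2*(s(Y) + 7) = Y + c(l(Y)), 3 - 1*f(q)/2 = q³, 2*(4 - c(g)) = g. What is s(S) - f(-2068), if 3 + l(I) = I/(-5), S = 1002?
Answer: -353762326463/20 ≈ -1.7688e+10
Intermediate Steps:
l(I) = -3 - I/5 (l(I) = -3 + I/(-5) = -3 + I*(-⅕) = -3 - I/5)
c(g) = 4 - g/2
f(q) = 6 - 2*q³
s(Y) = -17/4 + 11*Y/20 (s(Y) = -7 + (Y + (4 - (-3 - Y/5)/2))/2 = -7 + (Y + (4 + (3/2 + Y/10)))/2 = -7 + (Y + (11/2 + Y/10))/2 = -7 + (11/2 + 11*Y/10)/2 = -7 + (11/4 + 11*Y/20) = -17/4 + 11*Y/20)
s(S) - f(-2068) = (-17/4 + (11/20)*1002) - (6 - 2*(-2068)³) = (-17/4 + 5511/10) - (6 - 2*(-8844058432)) = 10937/20 - (6 + 17688116864) = 10937/20 - 1*17688116870 = 10937/20 - 17688116870 = -353762326463/20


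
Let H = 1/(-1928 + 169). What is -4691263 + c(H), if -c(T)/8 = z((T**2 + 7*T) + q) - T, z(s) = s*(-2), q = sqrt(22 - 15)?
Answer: -14515147925367/3094081 + 16*sqrt(7) ≈ -4.6912e+6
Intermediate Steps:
q = sqrt(7) ≈ 2.6458
H = -1/1759 (H = 1/(-1759) = -1/1759 ≈ -0.00056850)
z(s) = -2*s
c(T) = 16*sqrt(7) + 16*T**2 + 120*T (c(T) = -8*(-2*((T**2 + 7*T) + sqrt(7)) - T) = -8*(-2*(sqrt(7) + T**2 + 7*T) - T) = -8*((-14*T - 2*sqrt(7) - 2*T**2) - T) = -8*(-15*T - 2*sqrt(7) - 2*T**2) = 16*sqrt(7) + 16*T**2 + 120*T)
-4691263 + c(H) = -4691263 + (16*sqrt(7) + 16*(-1/1759)**2 + 120*(-1/1759)) = -4691263 + (16*sqrt(7) + 16*(1/3094081) - 120/1759) = -4691263 + (16*sqrt(7) + 16/3094081 - 120/1759) = -4691263 + (-211064/3094081 + 16*sqrt(7)) = -14515147925367/3094081 + 16*sqrt(7)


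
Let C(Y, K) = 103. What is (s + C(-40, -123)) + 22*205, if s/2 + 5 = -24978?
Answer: -45353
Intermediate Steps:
s = -49966 (s = -10 + 2*(-24978) = -10 - 49956 = -49966)
(s + C(-40, -123)) + 22*205 = (-49966 + 103) + 22*205 = -49863 + 4510 = -45353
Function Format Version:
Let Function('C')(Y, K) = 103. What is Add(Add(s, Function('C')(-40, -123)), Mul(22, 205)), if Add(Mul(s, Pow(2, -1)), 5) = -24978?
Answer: -45353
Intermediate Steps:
s = -49966 (s = Add(-10, Mul(2, -24978)) = Add(-10, -49956) = -49966)
Add(Add(s, Function('C')(-40, -123)), Mul(22, 205)) = Add(Add(-49966, 103), Mul(22, 205)) = Add(-49863, 4510) = -45353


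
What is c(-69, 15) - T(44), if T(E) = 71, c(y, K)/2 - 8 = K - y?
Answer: 113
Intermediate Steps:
c(y, K) = 16 - 2*y + 2*K (c(y, K) = 16 + 2*(K - y) = 16 + (-2*y + 2*K) = 16 - 2*y + 2*K)
c(-69, 15) - T(44) = (16 - 2*(-69) + 2*15) - 1*71 = (16 + 138 + 30) - 71 = 184 - 71 = 113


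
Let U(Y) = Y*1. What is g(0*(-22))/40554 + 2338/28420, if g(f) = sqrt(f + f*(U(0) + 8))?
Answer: 167/2030 ≈ 0.082266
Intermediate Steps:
U(Y) = Y
g(f) = 3*sqrt(f) (g(f) = sqrt(f + f*(0 + 8)) = sqrt(f + f*8) = sqrt(f + 8*f) = sqrt(9*f) = 3*sqrt(f))
g(0*(-22))/40554 + 2338/28420 = (3*sqrt(0*(-22)))/40554 + 2338/28420 = (3*sqrt(0))*(1/40554) + 2338*(1/28420) = (3*0)*(1/40554) + 167/2030 = 0*(1/40554) + 167/2030 = 0 + 167/2030 = 167/2030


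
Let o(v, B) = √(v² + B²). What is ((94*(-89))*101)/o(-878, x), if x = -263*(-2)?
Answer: -422483*√261890/261890 ≈ -825.56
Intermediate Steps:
x = 526
o(v, B) = √(B² + v²)
((94*(-89))*101)/o(-878, x) = ((94*(-89))*101)/(√(526² + (-878)²)) = (-8366*101)/(√(276676 + 770884)) = -844966*√261890/523780 = -422483*√261890/261890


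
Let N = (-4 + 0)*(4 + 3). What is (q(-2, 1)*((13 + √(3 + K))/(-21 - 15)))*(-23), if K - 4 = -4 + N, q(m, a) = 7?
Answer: 2093/36 + 805*I/36 ≈ 58.139 + 22.361*I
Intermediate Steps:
N = -28 (N = -4*7 = -28)
K = -28 (K = 4 + (-4 - 28) = 4 - 32 = -28)
(q(-2, 1)*((13 + √(3 + K))/(-21 - 15)))*(-23) = (7*((13 + √(3 - 28))/(-21 - 15)))*(-23) = (7*((13 + √(-25))/(-36)))*(-23) = (7*((13 + 5*I)*(-1/36)))*(-23) = (7*(-13/36 - 5*I/36))*(-23) = (-91/36 - 35*I/36)*(-23) = 2093/36 + 805*I/36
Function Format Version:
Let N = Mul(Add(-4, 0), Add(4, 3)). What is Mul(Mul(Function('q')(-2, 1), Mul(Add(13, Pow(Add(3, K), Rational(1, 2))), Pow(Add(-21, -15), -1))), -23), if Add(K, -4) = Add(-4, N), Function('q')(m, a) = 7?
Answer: Add(Rational(2093, 36), Mul(Rational(805, 36), I)) ≈ Add(58.139, Mul(22.361, I))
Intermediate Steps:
N = -28 (N = Mul(-4, 7) = -28)
K = -28 (K = Add(4, Add(-4, -28)) = Add(4, -32) = -28)
Mul(Mul(Function('q')(-2, 1), Mul(Add(13, Pow(Add(3, K), Rational(1, 2))), Pow(Add(-21, -15), -1))), -23) = Mul(Mul(7, Mul(Add(13, Pow(Add(3, -28), Rational(1, 2))), Pow(Add(-21, -15), -1))), -23) = Mul(Mul(7, Mul(Add(13, Pow(-25, Rational(1, 2))), Pow(-36, -1))), -23) = Mul(Mul(7, Mul(Add(13, Mul(5, I)), Rational(-1, 36))), -23) = Mul(Mul(7, Add(Rational(-13, 36), Mul(Rational(-5, 36), I))), -23) = Mul(Add(Rational(-91, 36), Mul(Rational(-35, 36), I)), -23) = Add(Rational(2093, 36), Mul(Rational(805, 36), I))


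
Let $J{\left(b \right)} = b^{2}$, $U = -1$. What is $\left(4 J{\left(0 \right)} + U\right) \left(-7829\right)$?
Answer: $7829$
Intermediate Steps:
$\left(4 J{\left(0 \right)} + U\right) \left(-7829\right) = \left(4 \cdot 0^{2} - 1\right) \left(-7829\right) = \left(4 \cdot 0 - 1\right) \left(-7829\right) = \left(0 - 1\right) \left(-7829\right) = \left(-1\right) \left(-7829\right) = 7829$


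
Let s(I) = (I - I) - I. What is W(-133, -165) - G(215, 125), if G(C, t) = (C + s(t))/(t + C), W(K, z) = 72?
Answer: 2439/34 ≈ 71.735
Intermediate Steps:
s(I) = -I (s(I) = 0 - I = -I)
G(C, t) = (C - t)/(C + t) (G(C, t) = (C - t)/(t + C) = (C - t)/(C + t))
W(-133, -165) - G(215, 125) = 72 - (215 - 1*125)/(215 + 125) = 72 - (215 - 125)/340 = 72 - 90/340 = 72 - 1*9/34 = 72 - 9/34 = 2439/34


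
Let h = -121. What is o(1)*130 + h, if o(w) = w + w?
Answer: 139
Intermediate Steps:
o(w) = 2*w
o(1)*130 + h = (2*1)*130 - 121 = 2*130 - 121 = 260 - 121 = 139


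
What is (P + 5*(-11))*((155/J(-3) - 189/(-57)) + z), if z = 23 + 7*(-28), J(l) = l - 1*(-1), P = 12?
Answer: 403899/38 ≈ 10629.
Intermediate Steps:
J(l) = 1 + l (J(l) = l + 1 = 1 + l)
z = -173 (z = 23 - 196 = -173)
(P + 5*(-11))*((155/J(-3) - 189/(-57)) + z) = (12 + 5*(-11))*((155/(1 - 3) - 189/(-57)) - 173) = (12 - 55)*((155/(-2) - 189*(-1/57)) - 173) = -43*((155*(-1/2) + 63/19) - 173) = -43*((-155/2 + 63/19) - 173) = -43*(-2819/38 - 173) = -43*(-9393/38) = 403899/38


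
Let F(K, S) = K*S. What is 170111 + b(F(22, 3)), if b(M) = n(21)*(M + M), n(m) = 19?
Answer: 172619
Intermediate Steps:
b(M) = 38*M (b(M) = 19*(M + M) = 19*(2*M) = 38*M)
170111 + b(F(22, 3)) = 170111 + 38*(22*3) = 170111 + 38*66 = 170111 + 2508 = 172619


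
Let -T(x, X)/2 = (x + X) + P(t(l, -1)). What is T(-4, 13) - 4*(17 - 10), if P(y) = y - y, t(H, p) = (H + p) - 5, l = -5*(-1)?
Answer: -46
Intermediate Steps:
l = 5
t(H, p) = -5 + H + p
P(y) = 0
T(x, X) = -2*X - 2*x (T(x, X) = -2*((x + X) + 0) = -2*((X + x) + 0) = -2*(X + x) = -2*X - 2*x)
T(-4, 13) - 4*(17 - 10) = (-2*13 - 2*(-4)) - 4*(17 - 10) = (-26 + 8) - 4*7 = -18 - 28 = -46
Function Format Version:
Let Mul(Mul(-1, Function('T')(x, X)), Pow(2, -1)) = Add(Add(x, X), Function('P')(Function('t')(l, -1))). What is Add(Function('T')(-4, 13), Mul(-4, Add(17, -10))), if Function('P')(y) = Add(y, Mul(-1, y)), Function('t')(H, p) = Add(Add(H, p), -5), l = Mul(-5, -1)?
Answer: -46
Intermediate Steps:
l = 5
Function('t')(H, p) = Add(-5, H, p)
Function('P')(y) = 0
Function('T')(x, X) = Add(Mul(-2, X), Mul(-2, x)) (Function('T')(x, X) = Mul(-2, Add(Add(x, X), 0)) = Mul(-2, Add(Add(X, x), 0)) = Mul(-2, Add(X, x)) = Add(Mul(-2, X), Mul(-2, x)))
Add(Function('T')(-4, 13), Mul(-4, Add(17, -10))) = Add(Add(Mul(-2, 13), Mul(-2, -4)), Mul(-4, Add(17, -10))) = Add(Add(-26, 8), Mul(-4, 7)) = Add(-18, -28) = -46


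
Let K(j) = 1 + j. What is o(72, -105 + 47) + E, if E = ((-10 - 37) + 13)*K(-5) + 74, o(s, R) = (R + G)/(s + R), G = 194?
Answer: 1538/7 ≈ 219.71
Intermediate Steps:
o(s, R) = (194 + R)/(R + s) (o(s, R) = (R + 194)/(s + R) = (194 + R)/(R + s))
E = 210 (E = ((-10 - 37) + 13)*(1 - 5) + 74 = (-47 + 13)*(-4) + 74 = -34*(-4) + 74 = 136 + 74 = 210)
o(72, -105 + 47) + E = (194 + (-105 + 47))/((-105 + 47) + 72) + 210 = (194 - 58)/(-58 + 72) + 210 = 136/14 + 210 = (1/14)*136 + 210 = 68/7 + 210 = 1538/7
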